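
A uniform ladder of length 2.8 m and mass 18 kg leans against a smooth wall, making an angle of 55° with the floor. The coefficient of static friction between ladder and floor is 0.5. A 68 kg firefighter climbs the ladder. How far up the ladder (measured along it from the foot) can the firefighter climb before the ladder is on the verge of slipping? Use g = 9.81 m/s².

About the foot of the ladder:
Ladder weight 18×9.81 = 176.6 N acts at 1.4 m along the ladder; its horizontal arm is 1.4·cos55° = 0.803 m → τ = 141.8 N·m clockwise.
Firefighter weight 68×9.81 = 667.1 N at distance d → arm d·cos55° → τ = 667.1·d·0.5736 clockwise.
Wall normal N at the top has arm L sinθ = 2.294 m counterclockwise, so Στ = 0 gives N·2.294 = 141.8 + 382.6·d.
ΣFy = 0 ⇒ N_floor = 843.7 N, so the maximum friction is μ_s·N_floor = 0.5×843.7 = 421.9 N. ΣFx = 0 ⇒ N_wall = f, so at the slipping point N = 421.9 N.
Substituting: 421.9×2.294 = 141.8 + 382.6·d ⇒ d = (967.8 − 141.8) / 382.6 = 2.16 m.

d ≈ 2.16 m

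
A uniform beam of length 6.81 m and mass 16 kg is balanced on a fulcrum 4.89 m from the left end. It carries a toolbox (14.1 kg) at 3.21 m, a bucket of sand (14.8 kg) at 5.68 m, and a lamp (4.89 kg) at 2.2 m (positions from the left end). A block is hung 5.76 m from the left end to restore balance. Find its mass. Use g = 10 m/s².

Choose the fulcrum (at 4.89 m from the left end) as the axis so the support reaction has zero arm there.
Beam weight: 16 × 10 = 160 N down at 3.405 m → arm 1.485 m, τ = 160 × 1.485 = 237.6 N·m counterclockwise.
Toolbox: 14.1 × 10 = 141 N down at 3.21 m → arm 1.68 m, τ = 141 × 1.68 = 236.9 N·m counterclockwise.
Bucket of sand: 14.8 × 10 = 148 N down at 5.68 m → arm 0.79 m, τ = 148 × 0.79 = 116.9 N·m clockwise.
Lamp: 4.89 × 10 = 48.9 N down at 2.2 m → arm 2.69 m, τ = 48.9 × 2.69 = 131.5 N·m counterclockwise.
Net moment of known loads = 489.1 N·m counterclockwise.
An unknown mass m at 5.76 m has arm 0.87 m; its moment is m·g·0.87 clockwise.
Στ = 0 ⇒ m × 10 × 0.87 = 489.1 ⇒ m = 489.1 / (10 × 0.87) = 56.2 kg.

m ≈ 56.2 kg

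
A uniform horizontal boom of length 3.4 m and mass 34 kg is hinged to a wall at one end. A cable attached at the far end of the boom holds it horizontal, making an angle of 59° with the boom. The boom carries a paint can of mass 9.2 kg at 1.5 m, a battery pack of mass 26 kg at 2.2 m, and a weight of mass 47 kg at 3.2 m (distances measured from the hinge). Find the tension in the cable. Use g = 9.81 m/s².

Take moments about the hinge.
Beam weight: 34 × 9.81 = 333.5 N down at 1.7 m → arm 1.7 m, τ = 333.5 × 1.7 = 566.9 N·m clockwise.
Paint can: 9.2 × 9.81 = 90.25 N down at 1.5 m → arm 1.5 m, τ = 90.25 × 1.5 = 135.4 N·m clockwise.
Battery pack: 26 × 9.81 = 255.1 N down at 2.2 m → arm 2.2 m, τ = 255.1 × 2.2 = 561.2 N·m clockwise.
Weight: 47 × 9.81 = 461.1 N down at 3.2 m → arm 3.2 m, τ = 461.1 × 3.2 = 1476 N·m clockwise.
Total clockwise load moment = 2740 N·m.
The cable tension T acts at 3.4 m; only its component perpendicular to the boom, T sinθ, produces torque. sin 59° = 0.8572.
For rotational equilibrium, T × 3.4 × 0.8572 = 2740, so T = 2740 / 2.914 = 940 N.

T ≈ 940 N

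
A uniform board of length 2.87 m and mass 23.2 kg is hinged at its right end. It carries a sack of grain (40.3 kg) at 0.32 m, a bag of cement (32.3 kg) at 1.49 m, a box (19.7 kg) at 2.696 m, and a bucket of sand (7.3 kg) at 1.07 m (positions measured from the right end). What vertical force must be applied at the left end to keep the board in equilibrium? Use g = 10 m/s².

F ≈ 541 N

Choose the right end as the axis so the unknown pivot reaction has zero arm there.
Beam weight: 23.2 × 10 = 232 N down at 1.435 m → arm 1.435 m, τ = 232 × 1.435 = 332.9 N·m counterclockwise.
Sack of grain: 40.3 × 10 = 403 N down at 0.32 m → arm 0.32 m, τ = 403 × 0.32 = 129 N·m counterclockwise.
Bag of cement: 32.3 × 10 = 323 N down at 1.49 m → arm 1.49 m, τ = 323 × 1.49 = 481.3 N·m counterclockwise.
Box: 19.7 × 10 = 197 N down at 2.696 m → arm 2.696 m, τ = 197 × 2.696 = 531.1 N·m counterclockwise.
Bucket of sand: 7.3 × 10 = 73 N down at 1.07 m → arm 1.07 m, τ = 73 × 1.07 = 78.11 N·m counterclockwise.
Net moment of the loads = 1552 N·m counterclockwise.
The upward force F acts at the left end, arm 2.87 m, giving F × 2.87 clockwise.
Setting net torque to zero: F × 2.87 = 1552 → F = 1552 / 2.87 = 541 N.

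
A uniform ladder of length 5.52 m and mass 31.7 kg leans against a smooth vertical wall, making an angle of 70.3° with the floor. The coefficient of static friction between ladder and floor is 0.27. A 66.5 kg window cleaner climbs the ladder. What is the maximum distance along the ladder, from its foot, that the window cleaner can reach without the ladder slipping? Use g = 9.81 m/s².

d ≈ 4.83 m

Take moments about the foot of the ladder.
Ladder weight 31.7×9.81 = 311 N acts at 2.76 m along the ladder; its horizontal arm is 2.76·cos70.3° = 0.9304 m → τ = 289.4 N·m clockwise.
Window cleaner weight 66.5×9.81 = 652.4 N at distance d → arm d·cos70.3° → τ = 652.4·d·0.3371 clockwise.
Wall normal N at the top has arm L sinθ = 5.197 m counterclockwise, so Στ = 0 gives N·5.197 = 289.4 + 219.9·d.
ΣFy = 0 ⇒ N_floor = 963.4 N, so the maximum friction is μ_s·N_floor = 0.27×963.4 = 260.1 N. ΣFx = 0 ⇒ N_wall = f, so at the slipping point N = 260.1 N.
Substituting: 260.1×5.197 = 289.4 + 219.9·d ⇒ d = (1352 − 289.4) / 219.9 = 4.83 m.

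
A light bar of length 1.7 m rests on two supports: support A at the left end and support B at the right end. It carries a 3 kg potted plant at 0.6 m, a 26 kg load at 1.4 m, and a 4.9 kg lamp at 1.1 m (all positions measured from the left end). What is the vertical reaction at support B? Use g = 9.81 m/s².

R_B ≈ 252 N

Choose support A as the axis so its reaction then has zero moment arm.
Potted plant: 3 × 9.81 = 29.43 N down at 0.6 m → arm 0.6 m, τ = 29.43 × 0.6 = 17.66 N·m clockwise.
Load: 26 × 9.81 = 255.1 N down at 1.4 m → arm 1.4 m, τ = 255.1 × 1.4 = 357.1 N·m clockwise.
Lamp: 4.9 × 9.81 = 48.07 N down at 1.1 m → arm 1.1 m, τ = 48.07 × 1.1 = 52.88 N·m clockwise.
Net load moment about support A = 427.6 N·m clockwise.
Reaction R at support B is upward at 1.7 m, arm 1.7 m → moment R × 1.7 counterclockwise.
Balancing moments: R × 1.7 = 427.6, giving R = 252 N.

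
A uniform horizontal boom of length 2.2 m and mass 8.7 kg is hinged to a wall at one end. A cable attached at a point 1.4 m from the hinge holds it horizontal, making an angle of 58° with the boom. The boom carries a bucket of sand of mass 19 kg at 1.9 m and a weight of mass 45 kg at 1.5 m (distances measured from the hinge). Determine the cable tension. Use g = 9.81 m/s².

Choose the hinge as the axis so the unknown hinge reaction has zero arm there.
Beam weight: 8.7 × 9.81 = 85.35 N down at 1.1 m → arm 1.1 m, τ = 85.35 × 1.1 = 93.89 N·m clockwise.
Bucket of sand: 19 × 9.81 = 186.4 N down at 1.9 m → arm 1.9 m, τ = 186.4 × 1.9 = 354.2 N·m clockwise.
Weight: 45 × 9.81 = 441.5 N down at 1.5 m → arm 1.5 m, τ = 441.5 × 1.5 = 662.2 N·m clockwise.
Total clockwise load moment = 1110 N·m.
The cable tension T acts at 1.4 m; only its component perpendicular to the boom, T sinθ, produces torque. sin 58° = 0.848.
Setting net torque to zero: T × 1.4 × 0.848 = 1110 → T = 1110 / 1.187 = 935 N.

T ≈ 935 N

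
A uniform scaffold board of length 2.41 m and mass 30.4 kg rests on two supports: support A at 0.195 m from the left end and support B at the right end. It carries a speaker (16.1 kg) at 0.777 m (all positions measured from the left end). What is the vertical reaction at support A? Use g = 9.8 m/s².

Sum moments about support B (its reaction then has zero moment arm).
Beam weight: 30.4 × 9.8 = 297.9 N down at 1.205 m → arm 1.205 m, τ = 297.9 × 1.205 = 359 N·m counterclockwise.
Speaker: 16.1 × 9.8 = 157.8 N down at 0.777 m → arm 1.633 m, τ = 157.8 × 1.633 = 257.7 N·m counterclockwise.
Net load moment about support B = 616.7 N·m counterclockwise.
Reaction R at support A is upward at 0.195 m, arm 2.215 m → moment R × 2.215 clockwise.
Balancing moments: R × 2.215 = 616.7, giving R = 278 N.

R_A ≈ 278 N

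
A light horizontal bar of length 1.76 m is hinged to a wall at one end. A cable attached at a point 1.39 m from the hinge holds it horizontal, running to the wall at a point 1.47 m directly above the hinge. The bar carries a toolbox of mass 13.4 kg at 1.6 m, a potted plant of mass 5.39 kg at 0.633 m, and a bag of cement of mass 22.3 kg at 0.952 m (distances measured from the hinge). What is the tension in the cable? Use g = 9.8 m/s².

T ≈ 447 N

Take moments about the hinge.
Toolbox: 13.4 × 9.8 = 131.3 N down at 1.6 m → arm 1.6 m, τ = 131.3 × 1.6 = 210.1 N·m clockwise.
Potted plant: 5.39 × 9.8 = 52.82 N down at 0.633 m → arm 0.633 m, τ = 52.82 × 0.633 = 33.44 N·m clockwise.
Bag of cement: 22.3 × 9.8 = 218.5 N down at 0.952 m → arm 0.952 m, τ = 218.5 × 0.952 = 208 N·m clockwise.
Total clockwise load moment = 451.5 N·m.
The cable tension T acts at 1.39 m; only its component perpendicular to the bar, T sinθ, produces torque. sinθ = h/√(h²+d²) = 1.47/√(1.47²+1.39²) = 0.7266.
Στ = 0 ⇒ T × 1.39 × 0.7266 = 451.5 ⇒ T = 451.5 / 1.01 = 447 N.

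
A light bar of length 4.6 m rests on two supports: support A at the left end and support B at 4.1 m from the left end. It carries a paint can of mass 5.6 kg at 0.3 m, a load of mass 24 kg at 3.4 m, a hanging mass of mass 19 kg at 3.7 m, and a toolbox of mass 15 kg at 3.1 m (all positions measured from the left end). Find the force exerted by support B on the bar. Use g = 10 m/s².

Taking torques about support A:
Paint can: 5.6 × 10 = 56 N down at 0.3 m → arm 0.3 m, τ = 56 × 0.3 = 16.8 N·m clockwise.
Load: 24 × 10 = 240 N down at 3.4 m → arm 3.4 m, τ = 240 × 3.4 = 816 N·m clockwise.
Hanging mass: 19 × 10 = 190 N down at 3.7 m → arm 3.7 m, τ = 190 × 3.7 = 703 N·m clockwise.
Toolbox: 15 × 10 = 150 N down at 3.1 m → arm 3.1 m, τ = 150 × 3.1 = 465 N·m clockwise.
Net load moment about support A = 2001 N·m clockwise.
Reaction R at support B is upward at 4.1 m, arm 4.1 m → moment R × 4.1 counterclockwise.
Balancing moments: R × 4.1 = 2001, giving R = 488 N.

R_B ≈ 488 N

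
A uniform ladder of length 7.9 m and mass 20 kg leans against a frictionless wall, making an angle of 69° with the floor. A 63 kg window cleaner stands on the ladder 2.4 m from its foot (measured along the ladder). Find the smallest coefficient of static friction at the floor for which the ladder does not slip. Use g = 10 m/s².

Taking torques about the foot of the ladder:
Ladder weight 20×10 = 200 N acts at 3.95 m along the ladder; its horizontal arm is 3.95·cos69° = 1.416 m → τ = 283.2 N·m clockwise.
Window cleaner: 63×10 = 630 N at 2.4 m → arm 0.8601 m → τ = 541.9 N·m clockwise.
Wall normal N acts horizontally at the top; its moment arm is the height L sinθ = 7.9·sin69° = 7.375 m, counterclockwise.
Balancing moments: N × 7.375 = 825.1, giving N = 111.9 N.
ΣFx = 0 ⇒ f = N_wall = 111.9 N. ΣFy = 0 ⇒ N_floor = 830 N.
μ_min = f / N_floor = 111.9 / 830 = 0.135.

μ_min ≈ 0.135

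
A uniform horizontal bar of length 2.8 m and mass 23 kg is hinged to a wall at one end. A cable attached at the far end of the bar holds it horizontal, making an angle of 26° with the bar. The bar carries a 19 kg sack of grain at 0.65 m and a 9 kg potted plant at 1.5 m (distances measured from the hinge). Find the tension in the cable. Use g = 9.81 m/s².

Take moments about the hinge.
Beam weight: 23 × 9.81 = 225.6 N down at 1.4 m → arm 1.4 m, τ = 225.6 × 1.4 = 315.8 N·m clockwise.
Sack of grain: 19 × 9.81 = 186.4 N down at 0.65 m → arm 0.65 m, τ = 186.4 × 0.65 = 121.2 N·m clockwise.
Potted plant: 9 × 9.81 = 88.29 N down at 1.5 m → arm 1.5 m, τ = 88.29 × 1.5 = 132.4 N·m clockwise.
Total clockwise load moment = 569.4 N·m.
The cable tension T acts at 2.8 m; only its component perpendicular to the bar, T sinθ, produces torque. sin 26° = 0.4384.
For rotational equilibrium, T × 2.8 × 0.4384 = 569.4, so T = 569.4 / 1.228 = 464 N.

T ≈ 464 N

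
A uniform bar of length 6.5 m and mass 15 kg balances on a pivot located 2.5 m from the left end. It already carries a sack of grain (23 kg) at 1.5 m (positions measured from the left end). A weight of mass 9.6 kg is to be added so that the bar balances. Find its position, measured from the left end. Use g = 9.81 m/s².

x ≈ 3.72 m from the left end

Taking torques about the pivot (at 2.5 m from the left end):
Beam weight: 15 × 9.81 = 147.2 N down at 3.25 m → arm 0.75 m, τ = 147.2 × 0.75 = 110.4 N·m clockwise.
Sack of grain: 23 × 9.81 = 225.6 N down at 1.5 m → arm 1 m, τ = 225.6 × 1 = 225.6 N·m counterclockwise.
Net moment of existing loads = 115.2 N·m counterclockwise.
The weight weighs 9.6 × 9.81 = 94.18 N and must supply an equal clockwise moment, so its lever arm about the pivot is 115.2 / 94.18 = 1.22 m.
That puts it at 2.5 + 1.22 = 3.72 m from the left end.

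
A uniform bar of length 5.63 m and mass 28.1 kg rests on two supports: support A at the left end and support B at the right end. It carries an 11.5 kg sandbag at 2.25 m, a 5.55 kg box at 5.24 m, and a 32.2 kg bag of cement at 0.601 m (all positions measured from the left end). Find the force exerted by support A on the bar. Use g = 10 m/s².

R_A ≈ 501 N

Take moments about support B.
Beam weight: 28.1 × 10 = 281 N down at 2.815 m → arm 2.815 m, τ = 281 × 2.815 = 791 N·m counterclockwise.
Sandbag: 11.5 × 10 = 115 N down at 2.25 m → arm 3.38 m, τ = 115 × 3.38 = 388.7 N·m counterclockwise.
Box: 5.55 × 10 = 55.5 N down at 5.24 m → arm 0.39 m, τ = 55.5 × 0.39 = 21.64 N·m counterclockwise.
Bag of cement: 32.2 × 10 = 322 N down at 0.601 m → arm 5.029 m, τ = 322 × 5.029 = 1619 N·m counterclockwise.
Net load moment about support B = 2820 N·m counterclockwise.
Reaction R at support A is upward at 0 m, arm 5.63 m → moment R × 5.63 clockwise.
Balancing moments: R × 5.63 = 2820, giving R = 501 N.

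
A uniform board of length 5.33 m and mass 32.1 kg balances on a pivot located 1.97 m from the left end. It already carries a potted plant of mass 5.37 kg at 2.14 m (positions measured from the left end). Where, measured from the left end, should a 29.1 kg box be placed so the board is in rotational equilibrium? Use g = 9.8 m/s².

About the pivot (at 1.97 m from the left end):
Beam weight: 32.1 × 9.8 = 314.6 N down at 2.665 m → arm 0.695 m, τ = 314.6 × 0.695 = 218.6 N·m clockwise.
Potted plant: 5.37 × 9.8 = 52.63 N down at 2.14 m → arm 0.17 m, τ = 52.63 × 0.17 = 8.947 N·m clockwise.
Net moment of existing loads = 227.5 N·m clockwise.
The box weighs 29.1 × 9.8 = 285.2 N and must supply an equal counterclockwise moment, so its lever arm about the pivot is 227.5 / 285.2 = 0.798 m.
That puts it at 1.97 − 0.798 = 1.17 m from the left end.

x ≈ 1.17 m from the left end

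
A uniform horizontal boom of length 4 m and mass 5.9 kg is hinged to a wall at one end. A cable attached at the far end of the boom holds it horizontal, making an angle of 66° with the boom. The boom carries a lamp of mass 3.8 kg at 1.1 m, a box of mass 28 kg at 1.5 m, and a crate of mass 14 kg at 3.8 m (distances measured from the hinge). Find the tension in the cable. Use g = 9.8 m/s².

Taking torques about the hinge:
Beam weight: 5.9 × 9.8 = 57.82 N down at 2 m → arm 2 m, τ = 57.82 × 2 = 115.6 N·m clockwise.
Lamp: 3.8 × 9.8 = 37.24 N down at 1.1 m → arm 1.1 m, τ = 37.24 × 1.1 = 40.96 N·m clockwise.
Box: 28 × 9.8 = 274.4 N down at 1.5 m → arm 1.5 m, τ = 274.4 × 1.5 = 411.6 N·m clockwise.
Crate: 14 × 9.8 = 137.2 N down at 3.8 m → arm 3.8 m, τ = 137.2 × 3.8 = 521.4 N·m clockwise.
Total clockwise load moment = 1090 N·m.
The cable tension T acts at 4 m; only its component perpendicular to the boom, T sinθ, produces torque. sin 66° = 0.9135.
For rotational equilibrium, T × 4 × 0.9135 = 1090, so T = 1090 / 3.654 = 298 N.

T ≈ 298 N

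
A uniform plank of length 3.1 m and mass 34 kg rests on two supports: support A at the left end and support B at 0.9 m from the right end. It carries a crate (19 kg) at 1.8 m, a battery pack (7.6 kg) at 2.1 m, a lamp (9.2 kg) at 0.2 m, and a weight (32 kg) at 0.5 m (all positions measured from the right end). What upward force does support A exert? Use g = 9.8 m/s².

R_A ≈ 130 N

Choose support B as the axis so its reaction then has zero moment arm.
Beam weight: 34 × 9.8 = 333.2 N down at 1.55 m → arm 0.65 m, τ = 333.2 × 0.65 = 216.6 N·m counterclockwise.
Crate: 19 × 9.8 = 186.2 N down at 1.8 m → arm 0.9 m, τ = 186.2 × 0.9 = 167.6 N·m counterclockwise.
Battery pack: 7.6 × 9.8 = 74.48 N down at 2.1 m → arm 1.2 m, τ = 74.48 × 1.2 = 89.38 N·m counterclockwise.
Lamp: 9.2 × 9.8 = 90.16 N down at 0.2 m → arm 0.7 m, τ = 90.16 × 0.7 = 63.11 N·m clockwise.
Weight: 32 × 9.8 = 313.6 N down at 0.5 m → arm 0.4 m, τ = 313.6 × 0.4 = 125.4 N·m clockwise.
Net load moment about support B = 285.1 N·m counterclockwise.
Reaction R at support A is upward at 3.1 m, arm 2.2 m → moment R × 2.2 clockwise.
Setting net torque to zero: R × 2.2 = 285.1 → R = 130 N.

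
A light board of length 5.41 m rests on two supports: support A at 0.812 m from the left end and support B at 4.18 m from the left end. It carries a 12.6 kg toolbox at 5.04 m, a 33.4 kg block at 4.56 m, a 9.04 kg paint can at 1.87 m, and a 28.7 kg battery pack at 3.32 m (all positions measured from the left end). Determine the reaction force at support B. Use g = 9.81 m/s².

R_B ≈ 757 N

Choose support A as the axis so its reaction then has zero moment arm.
Toolbox: 12.6 × 9.81 = 123.6 N down at 5.04 m → arm 4.228 m, τ = 123.6 × 4.228 = 522.6 N·m clockwise.
Block: 33.4 × 9.81 = 327.7 N down at 4.56 m → arm 3.748 m, τ = 327.7 × 3.748 = 1228 N·m clockwise.
Paint can: 9.04 × 9.81 = 88.68 N down at 1.87 m → arm 1.058 m, τ = 88.68 × 1.058 = 93.82 N·m clockwise.
Battery pack: 28.7 × 9.81 = 281.5 N down at 3.32 m → arm 2.508 m, τ = 281.5 × 2.508 = 706 N·m clockwise.
Net load moment about support A = 2550 N·m clockwise.
Reaction R at support B is upward at 4.18 m, arm 3.368 m → moment R × 3.368 counterclockwise.
Setting net torque to zero: R × 3.368 = 2550 → R = 757 N.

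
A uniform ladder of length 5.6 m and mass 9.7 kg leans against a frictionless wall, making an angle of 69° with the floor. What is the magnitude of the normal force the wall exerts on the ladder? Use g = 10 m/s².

About the foot of the ladder:
Ladder weight 9.7×10 = 97 N acts at 2.8 m along the ladder; its horizontal arm is 2.8·cos69° = 1.003 m → τ = 97.29 N·m clockwise.
Wall normal N acts horizontally at the top; its moment arm is the height L sinθ = 5.6·sin69° = 5.228 m, counterclockwise.
Setting net torque to zero: N × 5.228 = 97.29 → N = 18.6 N.

N_wall ≈ 18.6 N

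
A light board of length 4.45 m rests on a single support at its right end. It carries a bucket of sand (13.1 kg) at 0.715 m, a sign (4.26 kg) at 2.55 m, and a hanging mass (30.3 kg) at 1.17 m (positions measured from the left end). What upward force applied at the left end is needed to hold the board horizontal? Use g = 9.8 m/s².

Choose the right end as the axis so the unknown pivot reaction has zero arm there.
Bucket of sand: 13.1 × 9.8 = 128.4 N down at 0.715 m → arm 3.735 m, τ = 128.4 × 3.735 = 479.6 N·m counterclockwise.
Sign: 4.26 × 9.8 = 41.75 N down at 2.55 m → arm 1.9 m, τ = 41.75 × 1.9 = 79.33 N·m counterclockwise.
Hanging mass: 30.3 × 9.8 = 296.9 N down at 1.17 m → arm 3.28 m, τ = 296.9 × 3.28 = 973.8 N·m counterclockwise.
Net moment of the loads = 1533 N·m counterclockwise.
The upward force F acts at the left end, arm 4.45 m, giving F × 4.45 clockwise.
For rotational equilibrium, F × 4.45 = 1533, so F = 1533 / 4.45 = 344 N.

F ≈ 344 N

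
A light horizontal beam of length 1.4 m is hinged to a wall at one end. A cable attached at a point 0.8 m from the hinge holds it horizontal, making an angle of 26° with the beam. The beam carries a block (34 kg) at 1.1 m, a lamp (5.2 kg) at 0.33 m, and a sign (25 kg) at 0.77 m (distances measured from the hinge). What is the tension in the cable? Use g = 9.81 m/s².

T ≈ 1630 N

Choose the hinge as the axis so the unknown hinge reaction has zero arm there.
Block: 34 × 9.81 = 333.5 N down at 1.1 m → arm 1.1 m, τ = 333.5 × 1.1 = 366.9 N·m clockwise.
Lamp: 5.2 × 9.81 = 51.01 N down at 0.33 m → arm 0.33 m, τ = 51.01 × 0.33 = 16.83 N·m clockwise.
Sign: 25 × 9.81 = 245.2 N down at 0.77 m → arm 0.77 m, τ = 245.2 × 0.77 = 188.8 N·m clockwise.
Total clockwise load moment = 572.5 N·m.
The cable tension T acts at 0.8 m; only its component perpendicular to the beam, T sinθ, produces torque. sin 26° = 0.4384.
Στ = 0 ⇒ T × 0.8 × 0.4384 = 572.5 ⇒ T = 572.5 / 0.3507 = 1630 N.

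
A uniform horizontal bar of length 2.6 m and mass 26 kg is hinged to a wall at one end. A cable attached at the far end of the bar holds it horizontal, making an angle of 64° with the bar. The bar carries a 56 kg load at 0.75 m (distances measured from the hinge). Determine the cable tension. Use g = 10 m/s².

Take moments about the hinge.
Beam weight: 26 × 10 = 260 N down at 1.3 m → arm 1.3 m, τ = 260 × 1.3 = 338 N·m clockwise.
Load: 56 × 10 = 560 N down at 0.75 m → arm 0.75 m, τ = 560 × 0.75 = 420 N·m clockwise.
Total clockwise load moment = 758 N·m.
The cable tension T acts at 2.6 m; only its component perpendicular to the bar, T sinθ, produces torque. sin 64° = 0.8988.
Στ = 0 ⇒ T × 2.6 × 0.8988 = 758 ⇒ T = 758 / 2.337 = 324 N.

T ≈ 324 N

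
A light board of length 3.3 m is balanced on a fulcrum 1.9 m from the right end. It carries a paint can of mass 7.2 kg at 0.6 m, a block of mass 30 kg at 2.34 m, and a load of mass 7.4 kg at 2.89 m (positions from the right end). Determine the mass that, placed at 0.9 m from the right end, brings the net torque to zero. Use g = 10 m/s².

Taking torques about the fulcrum (at 1.9 m from the right end):
Paint can: 7.2 × 10 = 72 N down at 0.6 m → arm 1.3 m, τ = 72 × 1.3 = 93.6 N·m clockwise.
Block: 30 × 10 = 300 N down at 2.34 m → arm 0.44 m, τ = 300 × 0.44 = 132 N·m counterclockwise.
Load: 7.4 × 10 = 74 N down at 2.89 m → arm 0.99 m, τ = 74 × 0.99 = 73.26 N·m counterclockwise.
Net moment of known loads = 111.7 N·m counterclockwise.
An unknown mass m at 0.9 m has arm 1 m; its moment is m·g·1 clockwise.
Στ = 0 ⇒ m × 10 × 1 = 111.7 ⇒ m = 111.7 / (10 × 1) = 11.2 kg.

m ≈ 11.2 kg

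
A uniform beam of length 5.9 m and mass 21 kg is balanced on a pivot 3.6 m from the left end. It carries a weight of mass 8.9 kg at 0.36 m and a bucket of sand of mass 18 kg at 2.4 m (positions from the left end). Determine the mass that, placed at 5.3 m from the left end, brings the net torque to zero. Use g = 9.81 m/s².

m ≈ 37.7 kg

Choose the pivot (at 3.6 m from the left end) as the axis so the support reaction has zero arm there.
Beam weight: 21 × 9.81 = 206 N down at 2.95 m → arm 0.65 m, τ = 206 × 0.65 = 133.9 N·m counterclockwise.
Weight: 8.9 × 9.81 = 87.31 N down at 0.36 m → arm 3.24 m, τ = 87.31 × 3.24 = 282.9 N·m counterclockwise.
Bucket of sand: 18 × 9.81 = 176.6 N down at 2.4 m → arm 1.2 m, τ = 176.6 × 1.2 = 211.9 N·m counterclockwise.
Net moment of known loads = 628.7 N·m counterclockwise.
An unknown mass m at 5.3 m has arm 1.7 m; its moment is m·g·1.7 clockwise.
For rotational equilibrium, m × 9.81 × 1.7 = 628.7, so m = 628.7 / (9.81 × 1.7) = 37.7 kg.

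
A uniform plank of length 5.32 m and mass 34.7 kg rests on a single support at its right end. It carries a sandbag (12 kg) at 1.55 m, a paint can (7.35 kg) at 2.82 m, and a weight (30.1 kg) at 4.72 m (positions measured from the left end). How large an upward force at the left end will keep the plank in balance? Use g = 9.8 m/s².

Taking torques about the right end:
Beam weight: 34.7 × 9.8 = 340.1 N down at 2.66 m → arm 2.66 m, τ = 340.1 × 2.66 = 904.7 N·m counterclockwise.
Sandbag: 12 × 9.8 = 117.6 N down at 1.55 m → arm 3.77 m, τ = 117.6 × 3.77 = 443.4 N·m counterclockwise.
Paint can: 7.35 × 9.8 = 72.03 N down at 2.82 m → arm 2.5 m, τ = 72.03 × 2.5 = 180.1 N·m counterclockwise.
Weight: 30.1 × 9.8 = 295 N down at 4.72 m → arm 0.6 m, τ = 295 × 0.6 = 177 N·m counterclockwise.
Net moment of the loads = 1705 N·m counterclockwise.
The upward force F acts at the left end, arm 5.32 m, giving F × 5.32 clockwise.
Balancing moments: F × 5.32 = 1705, giving F = 1705 / 5.32 = 320 N.

F ≈ 320 N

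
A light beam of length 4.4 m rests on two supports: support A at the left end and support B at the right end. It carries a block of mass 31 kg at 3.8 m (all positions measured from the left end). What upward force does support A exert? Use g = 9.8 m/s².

Take moments about support B.
Block: 31 × 9.8 = 303.8 N down at 3.8 m → arm 0.6 m, τ = 303.8 × 0.6 = 182.3 N·m counterclockwise.
Net load moment about support B = 182.3 N·m counterclockwise.
Reaction R at support A is upward at 0 m, arm 4.4 m → moment R × 4.4 clockwise.
Στ = 0 ⇒ R × 4.4 = 182.3 ⇒ R = 41.4 N.

R_A ≈ 41.4 N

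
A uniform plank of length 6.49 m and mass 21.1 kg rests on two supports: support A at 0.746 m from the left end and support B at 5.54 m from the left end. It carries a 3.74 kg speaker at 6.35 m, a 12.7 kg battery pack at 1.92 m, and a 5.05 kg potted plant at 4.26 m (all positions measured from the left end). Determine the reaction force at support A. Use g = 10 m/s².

R_A ≈ 204 N

About support B:
Beam weight: 21.1 × 10 = 211 N down at 3.245 m → arm 2.295 m, τ = 211 × 2.295 = 484.2 N·m counterclockwise.
Speaker: 3.74 × 10 = 37.4 N down at 6.35 m → arm 0.81 m, τ = 37.4 × 0.81 = 30.29 N·m clockwise.
Battery pack: 12.7 × 10 = 127 N down at 1.92 m → arm 3.62 m, τ = 127 × 3.62 = 459.7 N·m counterclockwise.
Potted plant: 5.05 × 10 = 50.5 N down at 4.26 m → arm 1.28 m, τ = 50.5 × 1.28 = 64.64 N·m counterclockwise.
Net load moment about support B = 978.2 N·m counterclockwise.
Reaction R at support A is upward at 0.746 m, arm 4.794 m → moment R × 4.794 clockwise.
For rotational equilibrium, R × 4.794 = 978.2, so R = 204 N.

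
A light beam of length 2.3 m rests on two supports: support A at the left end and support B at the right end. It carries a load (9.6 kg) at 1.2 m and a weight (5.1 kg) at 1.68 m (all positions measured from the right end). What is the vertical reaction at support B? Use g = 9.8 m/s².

R_B ≈ 58.5 N

Choose support A as the axis so its reaction then has zero moment arm.
Load: 9.6 × 9.8 = 94.08 N down at 1.2 m → arm 1.1 m, τ = 94.08 × 1.1 = 103.5 N·m clockwise.
Weight: 5.1 × 9.8 = 49.98 N down at 1.68 m → arm 0.62 m, τ = 49.98 × 0.62 = 30.99 N·m clockwise.
Net load moment about support A = 134.5 N·m clockwise.
Reaction R at support B is upward at 0 m, arm 2.3 m → moment R × 2.3 counterclockwise.
For rotational equilibrium, R × 2.3 = 134.5, so R = 58.5 N.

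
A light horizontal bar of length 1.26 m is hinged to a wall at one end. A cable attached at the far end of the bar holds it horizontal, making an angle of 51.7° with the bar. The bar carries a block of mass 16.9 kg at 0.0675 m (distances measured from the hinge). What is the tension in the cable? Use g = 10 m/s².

Take moments about the hinge.
Block: 16.9 × 10 = 169 N down at 0.0675 m → arm 0.0675 m, τ = 169 × 0.0675 = 11.41 N·m clockwise.
Total clockwise load moment = 11.41 N·m.
The cable tension T acts at 1.26 m; only its component perpendicular to the bar, T sinθ, produces torque. sin 51.7° = 0.7848.
Setting net torque to zero: T × 1.26 × 0.7848 = 11.41 → T = 11.41 / 0.9888 = 11.5 N.

T ≈ 11.5 N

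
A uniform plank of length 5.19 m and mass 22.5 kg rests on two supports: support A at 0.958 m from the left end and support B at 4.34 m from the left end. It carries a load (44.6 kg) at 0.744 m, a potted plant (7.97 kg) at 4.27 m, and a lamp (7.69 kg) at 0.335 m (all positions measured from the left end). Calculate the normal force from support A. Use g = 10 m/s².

Taking torques about support B:
Beam weight: 22.5 × 10 = 225 N down at 2.595 m → arm 1.745 m, τ = 225 × 1.745 = 392.6 N·m counterclockwise.
Load: 44.6 × 10 = 446 N down at 0.744 m → arm 3.596 m, τ = 446 × 3.596 = 1604 N·m counterclockwise.
Potted plant: 7.97 × 10 = 79.7 N down at 4.27 m → arm 0.07 m, τ = 79.7 × 0.07 = 5.579 N·m counterclockwise.
Lamp: 7.69 × 10 = 76.9 N down at 0.335 m → arm 4.005 m, τ = 76.9 × 4.005 = 308 N·m counterclockwise.
Net load moment about support B = 2310 N·m counterclockwise.
Reaction R at support A is upward at 0.958 m, arm 3.382 m → moment R × 3.382 clockwise.
For rotational equilibrium, R × 3.382 = 2310, so R = 683 N.

R_A ≈ 683 N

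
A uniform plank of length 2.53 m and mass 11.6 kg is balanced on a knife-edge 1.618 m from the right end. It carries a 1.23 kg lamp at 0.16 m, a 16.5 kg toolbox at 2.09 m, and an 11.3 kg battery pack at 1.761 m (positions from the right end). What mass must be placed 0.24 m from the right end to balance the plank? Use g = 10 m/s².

Choose the knife-edge (at 1.618 m from the right end) as the axis so the support reaction has zero arm there.
Beam weight: 11.6 × 10 = 116 N down at 1.265 m → arm 0.353 m, τ = 116 × 0.353 = 40.95 N·m clockwise.
Lamp: 1.23 × 10 = 12.3 N down at 0.16 m → arm 1.458 m, τ = 12.3 × 1.458 = 17.93 N·m clockwise.
Toolbox: 16.5 × 10 = 165 N down at 2.09 m → arm 0.472 m, τ = 165 × 0.472 = 77.88 N·m counterclockwise.
Battery pack: 11.3 × 10 = 113 N down at 1.761 m → arm 0.143 m, τ = 113 × 0.143 = 16.16 N·m counterclockwise.
Net moment of known loads = 35.16 N·m counterclockwise.
An unknown mass m at 0.24 m has arm 1.378 m; its moment is m·g·1.378 clockwise.
For rotational equilibrium, m × 10 × 1.378 = 35.16, so m = 35.16 / (10 × 1.378) = 2.55 kg.

m ≈ 2.55 kg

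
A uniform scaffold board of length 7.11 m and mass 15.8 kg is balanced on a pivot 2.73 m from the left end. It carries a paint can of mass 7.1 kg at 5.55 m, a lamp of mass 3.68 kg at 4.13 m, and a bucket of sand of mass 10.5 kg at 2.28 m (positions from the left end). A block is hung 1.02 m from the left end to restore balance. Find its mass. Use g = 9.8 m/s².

m ≈ 19.6 kg

Sum moments about the pivot (at 2.73 m from the left end) (the support reaction has zero arm there).
Beam weight: 15.8 × 9.8 = 154.8 N down at 3.555 m → arm 0.825 m, τ = 154.8 × 0.825 = 127.7 N·m clockwise.
Paint can: 7.1 × 9.8 = 69.58 N down at 5.55 m → arm 2.82 m, τ = 69.58 × 2.82 = 196.2 N·m clockwise.
Lamp: 3.68 × 9.8 = 36.06 N down at 4.13 m → arm 1.4 m, τ = 36.06 × 1.4 = 50.48 N·m clockwise.
Bucket of sand: 10.5 × 9.8 = 102.9 N down at 2.28 m → arm 0.45 m, τ = 102.9 × 0.45 = 46.31 N·m counterclockwise.
Net moment of known loads = 328.1 N·m clockwise.
An unknown mass m at 1.02 m has arm 1.71 m; its moment is m·g·1.71 counterclockwise.
Setting net torque to zero: m × 9.8 × 1.71 = 328.1 → m = 328.1 / (9.8 × 1.71) = 19.6 kg.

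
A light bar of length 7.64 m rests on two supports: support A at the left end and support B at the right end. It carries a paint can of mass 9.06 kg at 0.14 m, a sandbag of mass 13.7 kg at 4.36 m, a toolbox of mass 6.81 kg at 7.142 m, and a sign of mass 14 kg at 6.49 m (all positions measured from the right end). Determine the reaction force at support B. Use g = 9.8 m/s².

Take moments about support A.
Paint can: 9.06 × 9.8 = 88.79 N down at 0.14 m → arm 7.5 m, τ = 88.79 × 7.5 = 665.9 N·m clockwise.
Sandbag: 13.7 × 9.8 = 134.3 N down at 4.36 m → arm 3.28 m, τ = 134.3 × 3.28 = 440.5 N·m clockwise.
Toolbox: 6.81 × 9.8 = 66.74 N down at 7.142 m → arm 0.498 m, τ = 66.74 × 0.498 = 33.24 N·m clockwise.
Sign: 14 × 9.8 = 137.2 N down at 6.49 m → arm 1.15 m, τ = 137.2 × 1.15 = 157.8 N·m clockwise.
Net load moment about support A = 1297 N·m clockwise.
Reaction R at support B is upward at 0 m, arm 7.64 m → moment R × 7.64 counterclockwise.
Balancing moments: R × 7.64 = 1297, giving R = 170 N.

R_B ≈ 170 N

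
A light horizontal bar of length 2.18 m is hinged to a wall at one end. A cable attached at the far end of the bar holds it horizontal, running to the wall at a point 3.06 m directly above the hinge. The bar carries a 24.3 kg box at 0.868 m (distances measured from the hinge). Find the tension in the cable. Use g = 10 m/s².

T ≈ 119 N

Taking torques about the hinge:
Box: 24.3 × 10 = 243 N down at 0.868 m → arm 0.868 m, τ = 243 × 0.868 = 210.9 N·m clockwise.
Total clockwise load moment = 210.9 N·m.
The cable tension T acts at 2.18 m; only its component perpendicular to the bar, T sinθ, produces torque. sinθ = h/√(h²+d²) = 3.06/√(3.06²+2.18²) = 0.8145.
Στ = 0 ⇒ T × 2.18 × 0.8145 = 210.9 ⇒ T = 210.9 / 1.776 = 119 N.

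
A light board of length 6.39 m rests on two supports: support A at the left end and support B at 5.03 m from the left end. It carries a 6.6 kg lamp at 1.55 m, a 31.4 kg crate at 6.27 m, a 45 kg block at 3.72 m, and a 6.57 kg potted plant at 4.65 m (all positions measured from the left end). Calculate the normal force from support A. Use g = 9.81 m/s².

R_A ≈ 88.7 N

About support B:
Lamp: 6.6 × 9.81 = 64.75 N down at 1.55 m → arm 3.48 m, τ = 64.75 × 3.48 = 225.3 N·m counterclockwise.
Crate: 31.4 × 9.81 = 308 N down at 6.27 m → arm 1.24 m, τ = 308 × 1.24 = 381.9 N·m clockwise.
Block: 45 × 9.81 = 441.5 N down at 3.72 m → arm 1.31 m, τ = 441.5 × 1.31 = 578.4 N·m counterclockwise.
Potted plant: 6.57 × 9.81 = 64.45 N down at 4.65 m → arm 0.38 m, τ = 64.45 × 0.38 = 24.49 N·m counterclockwise.
Net load moment about support B = 446.3 N·m counterclockwise.
Reaction R at support A is upward at 0 m, arm 5.03 m → moment R × 5.03 clockwise.
For rotational equilibrium, R × 5.03 = 446.3, so R = 88.7 N.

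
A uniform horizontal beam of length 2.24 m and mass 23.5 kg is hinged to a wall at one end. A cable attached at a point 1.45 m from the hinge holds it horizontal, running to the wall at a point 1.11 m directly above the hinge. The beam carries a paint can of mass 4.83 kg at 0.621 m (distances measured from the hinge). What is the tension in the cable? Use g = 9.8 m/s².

Taking torques about the hinge:
Beam weight: 23.5 × 9.8 = 230.3 N down at 1.12 m → arm 1.12 m, τ = 230.3 × 1.12 = 257.9 N·m clockwise.
Paint can: 4.83 × 9.8 = 47.33 N down at 0.621 m → arm 0.621 m, τ = 47.33 × 0.621 = 29.39 N·m clockwise.
Total clockwise load moment = 287.3 N·m.
The cable tension T acts at 1.45 m; only its component perpendicular to the beam, T sinθ, produces torque. sinθ = h/√(h²+d²) = 1.11/√(1.11²+1.45²) = 0.6079.
For rotational equilibrium, T × 1.45 × 0.6079 = 287.3, so T = 287.3 / 0.8815 = 326 N.

T ≈ 326 N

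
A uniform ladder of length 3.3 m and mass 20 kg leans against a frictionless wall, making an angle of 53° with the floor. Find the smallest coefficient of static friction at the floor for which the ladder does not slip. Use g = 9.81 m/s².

μ_min ≈ 0.377

Sum moments about the foot of the ladder (the floor normal and friction both act there and drop out).
Ladder weight 20×9.81 = 196.2 N acts at 1.65 m along the ladder; its horizontal arm is 1.65·cos53° = 0.993 m → τ = 194.8 N·m clockwise.
Wall normal N acts horizontally at the top; its moment arm is the height L sinθ = 3.3·sin53° = 2.635 m, counterclockwise.
Setting net torque to zero: N × 2.635 = 194.8 → N = 73.93 N.
ΣFx = 0 ⇒ f = N_wall = 73.93 N. ΣFy = 0 ⇒ N_floor = 196.2 N.
μ_min = f / N_floor = 73.93 / 196.2 = 0.377.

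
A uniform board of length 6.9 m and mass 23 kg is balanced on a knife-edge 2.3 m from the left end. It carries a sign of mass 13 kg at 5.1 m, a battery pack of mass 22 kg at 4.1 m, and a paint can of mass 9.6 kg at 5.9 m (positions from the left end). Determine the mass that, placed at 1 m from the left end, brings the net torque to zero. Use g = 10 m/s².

m ≈ 105 kg

Take moments about the knife-edge (at 2.3 m from the left end).
Beam weight: 23 × 10 = 230 N down at 3.45 m → arm 1.15 m, τ = 230 × 1.15 = 264.5 N·m clockwise.
Sign: 13 × 10 = 130 N down at 5.1 m → arm 2.8 m, τ = 130 × 2.8 = 364 N·m clockwise.
Battery pack: 22 × 10 = 220 N down at 4.1 m → arm 1.8 m, τ = 220 × 1.8 = 396 N·m clockwise.
Paint can: 9.6 × 10 = 96 N down at 5.9 m → arm 3.6 m, τ = 96 × 3.6 = 345.6 N·m clockwise.
Net moment of known loads = 1370 N·m clockwise.
An unknown mass m at 1 m has arm 1.3 m; its moment is m·g·1.3 counterclockwise.
For rotational equilibrium, m × 10 × 1.3 = 1370, so m = 1370 / (10 × 1.3) = 105 kg.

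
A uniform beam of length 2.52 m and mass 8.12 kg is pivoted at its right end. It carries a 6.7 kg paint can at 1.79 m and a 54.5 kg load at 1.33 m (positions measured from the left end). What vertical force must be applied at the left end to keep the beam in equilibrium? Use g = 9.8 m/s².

Sum moments about the right end (the unknown pivot reaction has zero arm there).
Beam weight: 8.12 × 9.8 = 79.58 N down at 1.26 m → arm 1.26 m, τ = 79.58 × 1.26 = 100.3 N·m counterclockwise.
Paint can: 6.7 × 9.8 = 65.66 N down at 1.79 m → arm 0.73 m, τ = 65.66 × 0.73 = 47.93 N·m counterclockwise.
Load: 54.5 × 9.8 = 534.1 N down at 1.33 m → arm 1.19 m, τ = 534.1 × 1.19 = 635.6 N·m counterclockwise.
Net moment of the loads = 783.8 N·m counterclockwise.
The upward force F acts at the left end, arm 2.52 m, giving F × 2.52 clockwise.
Στ = 0 ⇒ F × 2.52 = 783.8 ⇒ F = 783.8 / 2.52 = 311 N.

F ≈ 311 N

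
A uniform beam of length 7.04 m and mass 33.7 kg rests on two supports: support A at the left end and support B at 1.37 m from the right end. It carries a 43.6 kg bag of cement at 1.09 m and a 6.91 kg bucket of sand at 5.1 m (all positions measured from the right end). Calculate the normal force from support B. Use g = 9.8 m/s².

R_B ≈ 677 N

Sum moments about support A (its reaction then has zero moment arm).
Beam weight: 33.7 × 9.8 = 330.3 N down at 3.52 m → arm 3.52 m, τ = 330.3 × 3.52 = 1163 N·m clockwise.
Bag of cement: 43.6 × 9.8 = 427.3 N down at 1.09 m → arm 5.95 m, τ = 427.3 × 5.95 = 2542 N·m clockwise.
Bucket of sand: 6.91 × 9.8 = 67.72 N down at 5.1 m → arm 1.94 m, τ = 67.72 × 1.94 = 131.4 N·m clockwise.
Net load moment about support A = 3836 N·m clockwise.
Reaction R at support B is upward at 1.37 m, arm 5.67 m → moment R × 5.67 counterclockwise.
Balancing moments: R × 5.67 = 3836, giving R = 677 N.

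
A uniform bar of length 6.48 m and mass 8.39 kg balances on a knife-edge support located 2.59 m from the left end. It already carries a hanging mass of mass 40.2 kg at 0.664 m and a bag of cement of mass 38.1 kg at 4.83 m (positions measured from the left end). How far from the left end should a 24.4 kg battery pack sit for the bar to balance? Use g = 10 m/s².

x ≈ 2.04 m from the left end

Taking torques about the knife-edge support (at 2.59 m from the left end):
Beam weight: 8.39 × 10 = 83.9 N down at 3.24 m → arm 0.65 m, τ = 83.9 × 0.65 = 54.54 N·m clockwise.
Hanging mass: 40.2 × 10 = 402 N down at 0.664 m → arm 1.926 m, τ = 402 × 1.926 = 774.3 N·m counterclockwise.
Bag of cement: 38.1 × 10 = 381 N down at 4.83 m → arm 2.24 m, τ = 381 × 2.24 = 853.4 N·m clockwise.
Net moment of existing loads = 133.6 N·m clockwise.
The battery pack weighs 24.4 × 10 = 244 N and must supply an equal counterclockwise moment, so its lever arm about the knife-edge support is 133.6 / 244 = 0.548 m.
That puts it at 2.59 − 0.548 = 2.04 m from the left end.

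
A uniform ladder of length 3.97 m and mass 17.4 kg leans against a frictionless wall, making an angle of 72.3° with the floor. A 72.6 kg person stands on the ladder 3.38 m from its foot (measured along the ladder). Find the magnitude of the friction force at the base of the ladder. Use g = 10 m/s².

Sum moments about the foot of the ladder (the floor normal and friction both act there and drop out).
Ladder weight 17.4×10 = 174 N acts at 1.985 m along the ladder; its horizontal arm is 1.985·cos72.3° = 0.6035 m → τ = 105 N·m clockwise.
Person: 72.6×10 = 726 N at 3.38 m → arm 1.028 m → τ = 746.3 N·m clockwise.
Wall normal N acts horizontally at the top; its moment arm is the height L sinθ = 3.97·sin72.3° = 3.782 m, counterclockwise.
Balancing moments: N × 3.782 = 851.3, giving N = 225 N.
ΣFx = 0: friction at the foot balances the wall's push, so f = N_wall = 225 N.

f ≈ 225 N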